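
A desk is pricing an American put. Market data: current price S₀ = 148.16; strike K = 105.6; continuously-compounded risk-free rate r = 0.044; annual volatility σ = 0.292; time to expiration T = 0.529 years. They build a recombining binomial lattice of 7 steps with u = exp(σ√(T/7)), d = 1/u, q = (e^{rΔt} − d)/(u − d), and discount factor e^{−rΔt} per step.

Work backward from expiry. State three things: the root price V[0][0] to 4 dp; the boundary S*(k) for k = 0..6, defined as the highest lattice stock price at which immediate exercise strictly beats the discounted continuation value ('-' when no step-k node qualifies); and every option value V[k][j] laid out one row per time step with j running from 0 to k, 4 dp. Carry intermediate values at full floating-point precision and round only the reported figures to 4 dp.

Δt=0.07557, u=1.08358, d=0.92287, q=0.50067, disc=e^(-rΔt)=0.99668
k=7 terminal: V=max(K-S,0) → 21.1304 6.4201 0.0000 0.0000 0.0000 0.0000 0.0000 0.0000
k=6: j=0 S=91.5297 intr=14.0703 cont=13.7198 V=14.0703[EX]; j=1 S=107.4694 intr=0.0000 cont=3.1951 V=3.1951[hold]; j=2 S=126.1851 intr=0.0000 cont=0.0000 V=0.0000[hold]; j=3 S=148.1600 intr=0.0000 cont=0.0000 V=0.0000[hold]; j=4 S=173.9618 intr=0.0000 cont=0.0000 V=0.0000[hold]; j=5 S=204.2570 intr=0.0000 cont=0.0000 V=0.0000[hold]; j=6 S=239.8280 intr=0.0000 cont=0.0000 V=0.0000[hold]  S*(6)=91.5297
k=5: j=0 S=99.1799 intr=6.4201 cont=8.5968 V=8.5968[hold]; j=1 S=116.4519 intr=0.0000 cont=1.5901 V=1.5901[hold]; j=2 S=136.7318 intr=0.0000 cont=0.0000 V=0.0000[hold]; j=3 S=160.5434 intr=0.0000 cont=0.0000 V=0.0000[hold]; j=4 S=188.5018 intr=0.0000 cont=0.0000 V=0.0000[hold]; j=5 S=221.3291 intr=0.0000 cont=0.0000 V=0.0000[hold]  S*(5)=-
k=4: j=0 S=107.4694 intr=0.0000 cont=5.0719 V=5.0719[hold]; j=1 S=126.1851 intr=0.0000 cont=0.7914 V=0.7914[hold]; j=2 S=148.1600 intr=0.0000 cont=0.0000 V=0.0000[hold]; j=3 S=173.9618 intr=0.0000 cont=0.0000 V=0.0000[hold]; j=4 S=204.2570 intr=0.0000 cont=0.0000 V=0.0000[hold]  S*(4)=-
k=3: j=0 S=116.4519 intr=0.0000 cont=2.9191 V=2.9191[hold]; j=1 S=136.7318 intr=0.0000 cont=0.3938 V=0.3938[hold]; j=2 S=160.5434 intr=0.0000 cont=0.0000 V=0.0000[hold]; j=3 S=188.5018 intr=0.0000 cont=0.0000 V=0.0000[hold]  S*(3)=-
k=2: j=0 S=126.1851 intr=0.0000 cont=1.6493 V=1.6493[hold]; j=1 S=148.1600 intr=0.0000 cont=0.1960 V=0.1960[hold]; j=2 S=173.9618 intr=0.0000 cont=0.0000 V=0.0000[hold]  S*(2)=-
k=1: j=0 S=136.7318 intr=0.0000 cont=0.9186 V=0.9186[hold]; j=1 S=160.5434 intr=0.0000 cont=0.0975 V=0.0975[hold]  S*(1)=-
k=0: j=0 S=148.1600 intr=0.0000 cont=0.5059 V=0.5059[hold]  S*(0)=-

price = 0.5059
boundary = - - - - - - 91.5297
tree:
0.5059
0.9186 0.0975
1.6493 0.1960 0.0000
2.9191 0.3938 0.0000 0.0000
5.0719 0.7914 0.0000 0.0000 0.0000
8.5968 1.5901 0.0000 0.0000 0.0000 0.0000
14.0703 3.1951 0.0000 0.0000 0.0000 0.0000 0.0000
21.1304 6.4201 0.0000 0.0000 0.0000 0.0000 0.0000 0.0000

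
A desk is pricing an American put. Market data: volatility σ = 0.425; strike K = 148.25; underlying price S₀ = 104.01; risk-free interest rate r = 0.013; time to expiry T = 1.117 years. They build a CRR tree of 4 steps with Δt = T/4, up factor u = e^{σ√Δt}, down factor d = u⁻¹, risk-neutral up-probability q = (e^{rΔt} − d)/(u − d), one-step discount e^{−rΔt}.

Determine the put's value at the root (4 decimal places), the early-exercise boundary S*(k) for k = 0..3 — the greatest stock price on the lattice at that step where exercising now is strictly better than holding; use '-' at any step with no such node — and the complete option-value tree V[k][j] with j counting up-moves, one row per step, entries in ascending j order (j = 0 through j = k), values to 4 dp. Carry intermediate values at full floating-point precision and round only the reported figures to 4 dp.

Δt=0.27925  u=1.25181  d=0.79885  q=0.45212  discount=0.99638
step 4 (expiry): payoffs max(K−S,0) = 105.8929 81.8756 44.2400 0.0000 0.0000
step 3: (k=3,j=0): S=53.0229, (K−S)⁺=95.2271, hold=94.6899 ⇒ V=95.2271 exercise | (k=3,j=1): S=83.0879, (K−S)⁺=65.1621, hold=64.6248 ⇒ V=65.1621 exercise | (k=3,j=2): S=130.2004, (K−S)⁺=18.0496, hold=24.1505 ⇒ V=24.1505 continue | (k=3,j=3): S=204.0264, (K−S)⁺=0.0000, hold=0.0000 ⇒ V=0.0000 continue  boundary S*=83.0879
step 2: (k=2,j=0): S=66.3744, (K−S)⁺=81.8756, hold=81.3383 ⇒ V=81.8756 exercise | (k=2,j=1): S=104.0100, (K−S)⁺=44.2400, hold=46.4511 ⇒ V=46.4511 continue | (k=2,j=2): S=162.9856, (K−S)⁺=0.0000, hold=13.1837 ⇒ V=13.1837 continue  boundary S*=66.3744
step 1: (k=1,j=0): S=83.0879, (K−S)⁺=65.1621, hold=65.6209 ⇒ V=65.6209 continue | (k=1,j=1): S=130.2004, (K−S)⁺=18.0496, hold=31.2965 ⇒ V=31.2965 continue  boundary S*=-
step 0: (k=0,j=0): S=104.0100, (K−S)⁺=44.2400, hold=49.9207 ⇒ V=49.9207 continue  boundary S*=-

price = 49.9207
boundary = - - 66.3744 83.0879
tree:
49.9207
65.6209 31.2965
81.8756 46.4511 13.1837
95.2271 65.1621 24.1505 0.0000
105.8929 81.8756 44.2400 0.0000 0.0000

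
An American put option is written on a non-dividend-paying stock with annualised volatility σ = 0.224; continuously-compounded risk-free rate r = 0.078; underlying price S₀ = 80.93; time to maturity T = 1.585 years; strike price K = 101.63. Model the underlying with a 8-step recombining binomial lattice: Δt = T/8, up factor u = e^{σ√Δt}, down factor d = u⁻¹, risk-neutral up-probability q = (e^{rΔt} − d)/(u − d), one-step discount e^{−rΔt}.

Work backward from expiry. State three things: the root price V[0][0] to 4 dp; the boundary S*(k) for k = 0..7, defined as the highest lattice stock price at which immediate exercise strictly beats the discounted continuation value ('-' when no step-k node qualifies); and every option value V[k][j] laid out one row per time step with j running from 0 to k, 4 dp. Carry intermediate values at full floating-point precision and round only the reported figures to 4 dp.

price = 20.7000
boundary = 80.9300 73.2501 80.9300 73.2501 80.9300 73.2501 80.9300 89.4151
tree:
20.7000
28.3799 13.3718
35.3310 20.7000 7.8263
41.6225 28.3799 12.9626 3.8959
47.3170 35.3310 20.7000 7.0750 1.4366
52.4711 41.6225 28.3799 12.4078 2.9648 0.2421
57.1360 47.3170 35.3310 20.7000 6.0562 0.5501 0.0000
61.3583 52.4711 41.6225 28.3799 12.2149 1.2499 0.0000 0.0000
65.1799 57.1360 47.3170 35.3310 20.7000 2.8401 0.0000 0.0000 0.0000

params: Δt=0.19812 u=1.10485 d=0.90510 q=0.55306 e^(-rΔt)=0.98467
t_8 payoffs: 65.1799 57.1360 47.3170 35.3310 20.7000 2.8401 0.0000 0.0000 0.0000
t_7: node(7,0) S=40.2717 payoff=61.3583 vs cont=59.7998 → 61.3583 [stop]  node(7,1) S=49.1589 payoff=52.4711 vs cont=50.9126 → 52.4711 [stop]  node(7,2) S=60.0075 payoff=41.6225 vs cont=40.0640 → 41.6225 [stop]  node(7,3) S=73.2501 payoff=28.3799 vs cont=26.8214 → 28.3799 [stop]  node(7,4) S=89.4151 payoff=12.2149 vs cont=10.6564 → 12.2149 [stop]  node(7,5) S=109.1475 payoff=0.0000 vs cont=1.2499 → 1.2499 [wait]  node(7,6) S=133.2345 payoff=0.0000 vs cont=0.0000 → 0.0000 [wait]  node(7,7) S=162.6370 payoff=0.0000 vs cont=0.0000 → 0.0000 [wait]  ⇒ S*(7)=89.4151
t_6: node(6,0) S=44.4940 payoff=57.1360 vs cont=55.5775 → 57.1360 [stop]  node(6,1) S=54.3130 payoff=47.3170 vs cont=45.7585 → 47.3170 [stop]  node(6,2) S=66.2990 payoff=35.3310 vs cont=33.7725 → 35.3310 [stop]  node(6,3) S=80.9300 payoff=20.7000 vs cont=19.1415 → 20.7000 [stop]  node(6,4) S=98.7899 payoff=2.8401 vs cont=6.0562 → 6.0562 [wait]  node(6,5) S=120.5911 payoff=0.0000 vs cont=0.5501 → 0.5501 [wait]  node(6,6) S=147.2034 payoff=0.0000 vs cont=0.0000 → 0.0000 [wait]  ⇒ S*(6)=80.9300
t_5: node(5,0) S=49.1589 payoff=52.4711 vs cont=50.9126 → 52.4711 [stop]  node(5,1) S=60.0075 payoff=41.6225 vs cont=40.0640 → 41.6225 [stop]  node(5,2) S=73.2501 payoff=28.3799 vs cont=26.8214 → 28.3799 [stop]  node(5,3) S=89.4151 payoff=12.2149 vs cont=12.4078 → 12.4078 [wait]  node(5,4) S=109.1475 payoff=0.0000 vs cont=2.9648 → 2.9648 [wait]  node(5,5) S=133.2345 payoff=0.0000 vs cont=0.2421 → 0.2421 [wait]  ⇒ S*(5)=73.2501
t_4: node(4,0) S=54.3130 payoff=47.3170 vs cont=45.7585 → 47.3170 [stop]  node(4,1) S=66.2990 payoff=35.3310 vs cont=33.7725 → 35.3310 [stop]  node(4,2) S=80.9300 payoff=20.7000 vs cont=19.2466 → 20.7000 [stop]  node(4,3) S=98.7899 payoff=2.8401 vs cont=7.0750 → 7.0750 [wait]  node(4,4) S=120.5911 payoff=0.0000 vs cont=1.4366 → 1.4366 [wait]  ⇒ S*(4)=80.9300
t_3: node(3,0) S=60.0075 payoff=41.6225 vs cont=40.0640 → 41.6225 [stop]  node(3,1) S=73.2501 payoff=28.3799 vs cont=26.8214 → 28.3799 [stop]  node(3,2) S=89.4151 payoff=12.2149 vs cont=12.9626 → 12.9626 [wait]  node(3,3) S=109.1475 payoff=0.0000 vs cont=3.8959 → 3.8959 [wait]  ⇒ S*(3)=73.2501
t_2: node(2,0) S=66.2990 payoff=35.3310 vs cont=33.7725 → 35.3310 [stop]  node(2,1) S=80.9300 payoff=20.7000 vs cont=19.5487 → 20.7000 [stop]  node(2,2) S=98.7899 payoff=2.8401 vs cont=7.8263 → 7.8263 [wait]  ⇒ S*(2)=80.9300
t_1: node(1,0) S=73.2501 payoff=28.3799 vs cont=26.8214 → 28.3799 [stop]  node(1,1) S=89.4151 payoff=12.2149 vs cont=13.3718 → 13.3718 [wait]  ⇒ S*(1)=73.2501
t_0: node(0,0) S=80.9300 payoff=20.7000 vs cont=19.7715 → 20.7000 [stop]  ⇒ S*(0)=80.9300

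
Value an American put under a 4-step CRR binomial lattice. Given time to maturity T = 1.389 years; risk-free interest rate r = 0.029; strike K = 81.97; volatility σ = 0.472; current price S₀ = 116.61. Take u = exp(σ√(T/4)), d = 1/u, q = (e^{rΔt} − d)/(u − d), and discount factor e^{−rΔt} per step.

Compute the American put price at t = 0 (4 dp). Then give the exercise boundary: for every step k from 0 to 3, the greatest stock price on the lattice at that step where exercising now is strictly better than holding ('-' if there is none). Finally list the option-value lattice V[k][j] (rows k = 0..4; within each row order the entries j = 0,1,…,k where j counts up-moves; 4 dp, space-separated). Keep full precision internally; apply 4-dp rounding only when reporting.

Δt=0.34725  u=1.32067  d=0.75719  q=0.44887  discount=0.98998
step 4 (expiry): payoffs max(K−S,0) = 43.6384 15.1130 0.0000 0.0000 0.0000
step 3: (k=3,j=0): S=50.6235, (K−S)⁺=31.3465, hold=30.5252 ⇒ V=31.3465 exercise | (k=3,j=1): S=88.2960, (K−S)⁺=0.0000, hold=8.2458 ⇒ V=8.2458 continue | (k=3,j=2): S=154.0034, (K−S)⁺=0.0000, hold=0.0000 ⇒ V=0.0000 continue | (k=3,j=3): S=268.6084, (K−S)⁺=0.0000, hold=0.0000 ⇒ V=0.0000 continue  boundary S*=50.6235
step 2: (k=2,j=0): S=66.8570, (K−S)⁺=15.1130, hold=20.7671 ⇒ V=20.7671 continue | (k=2,j=1): S=116.6100, (K−S)⁺=0.0000, hold=4.4989 ⇒ V=4.4989 continue | (k=2,j=2): S=203.3878, (K−S)⁺=0.0000, hold=0.0000 ⇒ V=0.0000 continue  boundary S*=-
step 1: (k=1,j=0): S=88.2960, (K−S)⁺=0.0000, hold=13.3298 ⇒ V=13.3298 continue | (k=1,j=1): S=154.0034, (K−S)⁺=0.0000, hold=2.4546 ⇒ V=2.4546 continue  boundary S*=-
step 0: (k=0,j=0): S=116.6100, (K−S)⁺=0.0000, hold=8.3636 ⇒ V=8.3636 continue  boundary S*=-

price = 8.3636
boundary = - - - 50.6235
tree:
8.3636
13.3298 2.4546
20.7671 4.4989 0.0000
31.3465 8.2458 0.0000 0.0000
43.6384 15.1130 0.0000 0.0000 0.0000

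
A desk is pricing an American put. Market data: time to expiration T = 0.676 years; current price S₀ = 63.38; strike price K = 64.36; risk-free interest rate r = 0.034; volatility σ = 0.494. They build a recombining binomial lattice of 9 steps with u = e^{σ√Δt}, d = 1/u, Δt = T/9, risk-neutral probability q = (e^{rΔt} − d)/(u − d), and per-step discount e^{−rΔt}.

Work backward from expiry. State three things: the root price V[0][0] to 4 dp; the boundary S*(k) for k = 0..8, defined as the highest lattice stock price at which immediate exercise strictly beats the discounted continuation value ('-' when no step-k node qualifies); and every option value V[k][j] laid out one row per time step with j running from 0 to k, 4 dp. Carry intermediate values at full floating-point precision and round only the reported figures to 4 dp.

Δt=0.07511, u=1.14498, d=0.87338, q=0.47562, disc=e^(-rΔt)=0.99745
k=9 terminal: V=max(K-S,0) → 45.6200 39.7922 32.1522 22.1361 9.0053 0.0000 0.0000 0.0000 0.0000 0.0000
k=8: j=0 S=21.4569 intr=42.9031 cont=42.7389 V=42.9031[EX]; j=1 S=28.1296 intr=36.2304 cont=36.0662 V=36.2304[EX]; j=2 S=36.8774 intr=27.4826 cont=27.3185 V=27.4826[EX]; j=3 S=48.3455 intr=16.0145 cont=15.8504 V=16.0145[EX]; j=4 S=63.3800 intr=0.9800 cont=4.7102 V=4.7102[hold]; j=5 S=83.0899 intr=0.0000 cont=0.0000 V=0.0000[hold]; j=6 S=108.9293 intr=0.0000 cont=0.0000 V=0.0000[hold]; j=7 S=142.8042 intr=0.0000 cont=0.0000 V=0.0000[hold]; j=8 S=187.2135 intr=0.0000 cont=0.0000 V=0.0000[hold]  S*(8)=48.3455
k=7: j=0 S=24.5678 intr=39.7922 cont=39.6281 V=39.7922[EX]; j=1 S=32.2078 intr=32.1522 cont=31.9880 V=32.1522[EX]; j=2 S=42.2239 intr=22.1361 cont=21.9720 V=22.1361[EX]; j=3 S=55.3547 intr=9.0053 cont=10.6108 V=10.6108[hold]; j=4 S=72.5689 intr=0.0000 cont=2.4636 V=2.4636[hold]; j=5 S=95.1364 intr=0.0000 cont=0.0000 V=0.0000[hold]; j=6 S=124.7219 intr=0.0000 cont=0.0000 V=0.0000[hold]; j=7 S=163.5080 intr=0.0000 cont=0.0000 V=0.0000[hold]  S*(7)=42.2239
k=6: j=0 S=28.1296 intr=36.2304 cont=36.0662 V=36.2304[EX]; j=1 S=36.8774 intr=27.4826 cont=27.3185 V=27.4826[EX]; j=2 S=48.3455 intr=16.0145 cont=16.6120 V=16.6120[hold]; j=3 S=63.3800 intr=0.9800 cont=6.7187 V=6.7187[hold]; j=4 S=83.0899 intr=0.0000 cont=1.2886 V=1.2886[hold]; j=5 S=108.9293 intr=0.0000 cont=0.0000 V=0.0000[hold]; j=6 S=142.8042 intr=0.0000 cont=0.0000 V=0.0000[hold]  S*(6)=36.8774
k=5: j=0 S=32.2078 intr=32.1522 cont=31.9880 V=32.1522[EX]; j=1 S=42.2239 intr=22.1361 cont=22.2554 V=22.2554[hold]; j=2 S=55.3547 intr=9.0053 cont=11.8762 V=11.8762[hold]; j=3 S=72.5689 intr=0.0000 cont=4.1255 V=4.1255[hold]; j=4 S=95.1364 intr=0.0000 cont=0.6740 V=0.6740[hold]; j=5 S=124.7219 intr=0.0000 cont=0.0000 V=0.0000[hold]  S*(5)=32.2078
k=4: j=0 S=36.8774 intr=27.4826 cont=27.3751 V=27.4826[EX]; j=1 S=48.3455 intr=16.0145 cont=17.2747 V=17.2747[hold]; j=2 S=63.3800 intr=0.9800 cont=8.1689 V=8.1689[hold]; j=3 S=83.0899 intr=0.0000 cont=2.4775 V=2.4775[hold]; j=4 S=108.9293 intr=0.0000 cont=0.3525 V=0.3525[hold]  S*(4)=36.8774
k=3: j=0 S=42.2239 intr=22.1361 cont=22.5698 V=22.5698[hold]; j=1 S=55.3547 intr=9.0053 cont=12.9108 V=12.9108[hold]; j=2 S=72.5689 intr=0.0000 cont=5.4481 V=5.4481[hold]; j=3 S=95.1364 intr=0.0000 cont=1.4631 V=1.4631[hold]  S*(3)=-
k=2: j=0 S=48.3455 intr=16.0145 cont=17.9300 V=17.9300[hold]; j=1 S=63.3800 intr=0.9800 cont=9.3375 V=9.3375[hold]; j=2 S=83.0899 intr=0.0000 cont=3.5437 V=3.5437[hold]  S*(2)=-
k=1: j=0 S=55.3547 intr=9.0053 cont=13.8079 V=13.8079[hold]; j=1 S=72.5689 intr=0.0000 cont=6.5651 V=6.5651[hold]  S*(1)=-
k=0: j=0 S=63.3800 intr=0.9800 cont=10.3366 V=10.3366[hold]  S*(0)=-

price = 10.3366
boundary = - - - - 36.8774 32.2078 36.8774 42.2239 48.3455
tree:
10.3366
13.8079 6.5651
17.9300 9.3375 3.5437
22.5698 12.9108 5.4481 1.4631
27.4826 17.2747 8.1689 2.4775 0.3525
32.1522 22.2554 11.8762 4.1255 0.6740 0.0000
36.2304 27.4826 16.6120 6.7187 1.2886 0.0000 0.0000
39.7922 32.1522 22.1361 10.6108 2.4636 0.0000 0.0000 0.0000
42.9031 36.2304 27.4826 16.0145 4.7102 0.0000 0.0000 0.0000 0.0000
45.6200 39.7922 32.1522 22.1361 9.0053 0.0000 0.0000 0.0000 0.0000 0.0000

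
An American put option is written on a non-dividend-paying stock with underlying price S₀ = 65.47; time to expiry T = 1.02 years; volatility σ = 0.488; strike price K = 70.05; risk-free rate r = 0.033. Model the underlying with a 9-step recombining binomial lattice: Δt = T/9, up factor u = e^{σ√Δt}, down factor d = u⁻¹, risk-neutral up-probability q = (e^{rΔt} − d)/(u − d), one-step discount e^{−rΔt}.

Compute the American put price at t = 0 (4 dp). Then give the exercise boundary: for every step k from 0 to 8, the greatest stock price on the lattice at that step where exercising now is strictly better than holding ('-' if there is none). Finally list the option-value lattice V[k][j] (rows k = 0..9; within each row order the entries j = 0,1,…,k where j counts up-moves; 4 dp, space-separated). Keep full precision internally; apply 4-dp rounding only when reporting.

params: Δt=0.11333 u=1.17855 d=0.84850 q=0.47037 e^(-rΔt)=0.99627
t_9 payoffs: 55.1252 49.3197 41.2560 30.0557 14.4987 0.0000 0.0000 0.0000 0.0000 0.0000
t_8: node(8,0) S=17.5896 payoff=52.4604 vs cont=52.1989 → 52.4604 [stop]  node(8,1) S=24.4317 payoff=45.6183 vs cont=45.3568 → 45.6183 [stop]  node(8,2) S=33.9351 payoff=36.1149 vs cont=35.8534 → 36.1149 [stop]  node(8,3) S=47.1353 payoff=22.9147 vs cont=22.6532 → 22.9147 [stop]  node(8,4) S=65.4700 payoff=4.5800 vs cont=7.6502 → 7.6502 [wait]  node(8,5) S=90.9366 payoff=0.0000 vs cont=0.0000 → 0.0000 [wait]  node(8,6) S=126.3092 payoff=0.0000 vs cont=0.0000 → 0.0000 [wait]  node(8,7) S=175.4412 payoff=0.0000 vs cont=0.0000 → 0.0000 [wait]  node(8,8) S=243.6845 payoff=0.0000 vs cont=0.0000 → 0.0000 [wait]  ⇒ S*(8)=47.1353
t_7: node(7,0) S=20.7303 payoff=49.3197 vs cont=49.0582 → 49.3197 [stop]  node(7,1) S=28.7940 payoff=41.2560 vs cont=40.9945 → 41.2560 [stop]  node(7,2) S=39.9943 payoff=30.0557 vs cont=29.7942 → 30.0557 [stop]  node(7,3) S=55.5513 payoff=14.4987 vs cont=15.6760 → 15.6760 [wait]  node(7,4) S=77.1597 payoff=0.0000 vs cont=4.0366 → 4.0366 [wait]  node(7,5) S=107.1734 payoff=0.0000 vs cont=0.0000 → 0.0000 [wait]  node(7,6) S=148.8618 payoff=0.0000 vs cont=0.0000 → 0.0000 [wait]  node(7,7) S=206.7663 payoff=0.0000 vs cont=0.0000 → 0.0000 [wait]  ⇒ S*(7)=39.9943
t_6: node(6,0) S=24.4317 payoff=45.6183 vs cont=45.3568 → 45.6183 [stop]  node(6,1) S=33.9351 payoff=36.1149 vs cont=35.8534 → 36.1149 [stop]  node(6,2) S=47.1353 payoff=22.9147 vs cont=23.2049 → 23.2049 [wait]  node(6,3) S=65.4700 payoff=4.5800 vs cont=10.1631 → 10.1631 [wait]  node(6,4) S=90.9366 payoff=0.0000 vs cont=2.1299 → 2.1299 [wait]  node(6,5) S=126.3092 payoff=0.0000 vs cont=0.0000 → 0.0000 [wait]  node(6,6) S=175.4412 payoff=0.0000 vs cont=0.0000 → 0.0000 [wait]  ⇒ S*(6)=33.9351
t_5: node(5,0) S=28.7940 payoff=41.2560 vs cont=40.9945 → 41.2560 [stop]  node(5,1) S=39.9943 payoff=30.0557 vs cont=29.9302 → 30.0557 [stop]  node(5,2) S=55.5513 payoff=14.4987 vs cont=17.0067 → 17.0067 [wait]  node(5,3) S=77.1597 payoff=0.0000 vs cont=6.3607 → 6.3607 [wait]  node(5,4) S=107.1734 payoff=0.0000 vs cont=1.1239 → 1.1239 [wait]  node(5,5) S=148.8618 payoff=0.0000 vs cont=0.0000 → 0.0000 [wait]  ⇒ S*(5)=39.9943
t_4: node(4,0) S=33.9351 payoff=36.1149 vs cont=35.8534 → 36.1149 [stop]  node(4,1) S=47.1353 payoff=22.9147 vs cont=23.8285 → 23.8285 [wait]  node(4,2) S=65.4700 payoff=4.5800 vs cont=11.9543 → 11.9543 [wait]  node(4,3) S=90.9366 payoff=0.0000 vs cont=3.8829 → 3.8829 [wait]  node(4,4) S=126.3092 payoff=0.0000 vs cont=0.5930 → 0.5930 [wait]  ⇒ S*(4)=33.9351
t_3: node(3,0) S=39.9943 payoff=30.0557 vs cont=30.2224 → 30.2224 [wait]  node(3,1) S=55.5513 payoff=14.4987 vs cont=18.1751 → 18.1751 [wait]  node(3,2) S=77.1597 payoff=0.0000 vs cont=8.1272 → 8.1272 [wait]  node(3,3) S=107.1734 payoff=0.0000 vs cont=2.3267 → 2.3267 [wait]  ⇒ S*(3)=-
t_2: node(2,0) S=47.1353 payoff=22.9147 vs cont=24.4640 → 24.4640 [wait]  node(2,1) S=65.4700 payoff=4.5800 vs cont=13.3986 → 13.3986 [wait]  node(2,2) S=90.9366 payoff=0.0000 vs cont=5.3786 → 5.3786 [wait]  ⇒ S*(2)=-
t_1: node(1,0) S=55.5513 payoff=14.4987 vs cont=19.1873 → 19.1873 [wait]  node(1,1) S=77.1597 payoff=0.0000 vs cont=9.5903 → 9.5903 [wait]  ⇒ S*(1)=-
t_0: node(0,0) S=65.4700 payoff=4.5800 vs cont=14.6183 → 14.6183 [wait]  ⇒ S*(0)=-

price = 14.6183
boundary = - - - - 33.9351 39.9943 33.9351 39.9943 47.1353
tree:
14.6183
19.1873 9.5903
24.4640 13.3986 5.3786
30.2224 18.1751 8.1272 2.3267
36.1149 23.8285 11.9543 3.8829 0.5930
41.2560 30.0557 17.0067 6.3607 1.1239 0.0000
45.6183 36.1149 23.2049 10.1631 2.1299 0.0000 0.0000
49.3197 41.2560 30.0557 15.6760 4.0366 0.0000 0.0000 0.0000
52.4604 45.6183 36.1149 22.9147 7.6502 0.0000 0.0000 0.0000 0.0000
55.1252 49.3197 41.2560 30.0557 14.4987 0.0000 0.0000 0.0000 0.0000 0.0000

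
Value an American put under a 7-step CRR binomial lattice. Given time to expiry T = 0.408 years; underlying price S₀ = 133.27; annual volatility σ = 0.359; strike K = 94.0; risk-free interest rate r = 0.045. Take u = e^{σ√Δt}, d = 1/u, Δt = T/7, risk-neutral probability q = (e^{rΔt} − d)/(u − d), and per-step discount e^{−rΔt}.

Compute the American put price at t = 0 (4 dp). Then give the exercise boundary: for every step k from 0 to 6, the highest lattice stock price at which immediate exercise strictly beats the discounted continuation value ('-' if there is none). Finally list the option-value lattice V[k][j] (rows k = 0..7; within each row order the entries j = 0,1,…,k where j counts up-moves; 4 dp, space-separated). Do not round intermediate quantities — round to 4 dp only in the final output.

price = 0.6185
boundary = - - - - - - 79.2295
tree:
0.6185
1.1013 0.1263
1.9364 0.2500 0.0000
3.3508 0.4949 0.0000 0.0000
5.6784 0.9796 0.0000 0.0000 0.0000
9.3510 1.9390 0.0000 0.0000 0.0000 0.0000
14.7705 3.8381 0.0000 0.0000 0.0000 0.0000 0.0000
21.3482 7.5972 0.0000 0.0000 0.0000 0.0000 0.0000 0.0000

Δt=0.05829  u=1.09054  d=0.91698  q=0.49348  discount=0.99738
step 7 (expiry): payoffs max(K−S,0) = 21.3482 7.5972 0.0000 0.0000 0.0000 0.0000 0.0000 0.0000
step 6: (k=6,j=0): S=79.2295, (K−S)⁺=14.7705, hold=14.5242 ⇒ V=14.7705 exercise | (k=6,j=1): S=94.2256, (K−S)⁺=0.0000, hold=3.8381 ⇒ V=3.8381 continue | (k=6,j=2): S=112.0600, (K−S)⁺=0.0000, hold=0.0000 ⇒ V=0.0000 continue | (k=6,j=3): S=133.2700, (K−S)⁺=0.0000, hold=0.0000 ⇒ V=0.0000 continue | (k=6,j=4): S=158.4945, (K−S)⁺=0.0000, hold=0.0000 ⇒ V=0.0000 continue | (k=6,j=5): S=188.4933, (K−S)⁺=0.0000, hold=0.0000 ⇒ V=0.0000 continue | (k=6,j=6): S=224.1701, (K−S)⁺=0.0000, hold=0.0000 ⇒ V=0.0000 continue  boundary S*=79.2295
step 5: (k=5,j=0): S=86.4028, (K−S)⁺=7.5972, hold=9.3510 ⇒ V=9.3510 continue | (k=5,j=1): S=102.7566, (K−S)⁺=0.0000, hold=1.9390 ⇒ V=1.9390 continue | (k=5,j=2): S=122.2057, (K−S)⁺=0.0000, hold=0.0000 ⇒ V=0.0000 continue | (k=5,j=3): S=145.3360, (K−S)⁺=0.0000, hold=0.0000 ⇒ V=0.0000 continue | (k=5,j=4): S=172.8443, (K−S)⁺=0.0000, hold=0.0000 ⇒ V=0.0000 continue | (k=5,j=5): S=205.5592, (K−S)⁺=0.0000, hold=0.0000 ⇒ V=0.0000 continue  boundary S*=-
step 4: (k=4,j=0): S=94.2256, (K−S)⁺=0.0000, hold=5.6784 ⇒ V=5.6784 continue | (k=4,j=1): S=112.0600, (K−S)⁺=0.0000, hold=0.9796 ⇒ V=0.9796 continue | (k=4,j=2): S=133.2700, (K−S)⁺=0.0000, hold=0.0000 ⇒ V=0.0000 continue | (k=4,j=3): S=158.4945, (K−S)⁺=0.0000, hold=0.0000 ⇒ V=0.0000 continue | (k=4,j=4): S=188.4933, (K−S)⁺=0.0000, hold=0.0000 ⇒ V=0.0000 continue  boundary S*=-
step 3: (k=3,j=0): S=102.7566, (K−S)⁺=0.0000, hold=3.3508 ⇒ V=3.3508 continue | (k=3,j=1): S=122.2057, (K−S)⁺=0.0000, hold=0.4949 ⇒ V=0.4949 continue | (k=3,j=2): S=145.3360, (K−S)⁺=0.0000, hold=0.0000 ⇒ V=0.0000 continue | (k=3,j=3): S=172.8443, (K−S)⁺=0.0000, hold=0.0000 ⇒ V=0.0000 continue  boundary S*=-
step 2: (k=2,j=0): S=112.0600, (K−S)⁺=0.0000, hold=1.9364 ⇒ V=1.9364 continue | (k=2,j=1): S=133.2700, (K−S)⁺=0.0000, hold=0.2500 ⇒ V=0.2500 continue | (k=2,j=2): S=158.4945, (K−S)⁺=0.0000, hold=0.0000 ⇒ V=0.0000 continue  boundary S*=-
step 1: (k=1,j=0): S=122.2057, (K−S)⁺=0.0000, hold=1.1013 ⇒ V=1.1013 continue | (k=1,j=1): S=145.3360, (K−S)⁺=0.0000, hold=0.1263 ⇒ V=0.1263 continue  boundary S*=-
step 0: (k=0,j=0): S=133.2700, (K−S)⁺=0.0000, hold=0.6185 ⇒ V=0.6185 continue  boundary S*=-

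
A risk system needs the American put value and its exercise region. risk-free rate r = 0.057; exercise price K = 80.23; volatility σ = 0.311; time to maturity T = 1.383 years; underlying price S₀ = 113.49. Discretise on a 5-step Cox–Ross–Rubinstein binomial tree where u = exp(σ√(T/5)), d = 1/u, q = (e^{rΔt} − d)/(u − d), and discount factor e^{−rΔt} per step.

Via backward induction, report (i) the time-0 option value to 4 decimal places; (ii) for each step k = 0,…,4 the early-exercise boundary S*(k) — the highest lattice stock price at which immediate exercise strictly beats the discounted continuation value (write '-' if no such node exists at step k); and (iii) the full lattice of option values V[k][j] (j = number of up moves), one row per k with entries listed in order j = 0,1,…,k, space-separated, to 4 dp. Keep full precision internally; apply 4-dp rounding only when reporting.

price = 2.3586
boundary = - - - - 58.9955
tree:
2.3586
4.2539 0.5936
7.5137 1.2245 0.0000
12.8969 2.5261 0.0000 0.0000
21.2345 5.2114 0.0000 0.0000 0.0000
30.1362 10.7510 0.0000 0.0000 0.0000 0.0000

Δt=0.27660, u=1.17770, d=0.84911, q=0.50756, disc=e^(-rΔt)=0.98436
k=5 terminal: V=max(K-S,0) → 30.1362 10.7510 0.0000 0.0000 0.0000 0.0000
k=4: j=0 S=58.9955 intr=21.2345 cont=19.9795 V=21.2345[EX]; j=1 S=81.8254 intr=0.0000 cont=5.2114 V=5.2114[hold]; j=2 S=113.4900 intr=0.0000 cont=0.0000 V=0.0000[hold]; j=3 S=157.4081 intr=0.0000 cont=0.0000 V=0.0000[hold]; j=4 S=218.3215 intr=0.0000 cont=0.0000 V=0.0000[hold]  S*(4)=58.9955
k=3: j=0 S=69.4790 intr=10.7510 cont=12.8969 V=12.8969[hold]; j=1 S=96.3658 intr=0.0000 cont=2.5261 V=2.5261[hold]; j=2 S=133.6572 intr=0.0000 cont=0.0000 V=0.0000[hold]; j=3 S=185.3795 intr=0.0000 cont=0.0000 V=0.0000[hold]  S*(3)=-
k=2: j=0 S=81.8254 intr=0.0000 cont=7.5137 V=7.5137[hold]; j=1 S=113.4900 intr=0.0000 cont=1.2245 V=1.2245[hold]; j=2 S=157.4081 intr=0.0000 cont=0.0000 V=0.0000[hold]  S*(2)=-
k=1: j=0 S=96.3658 intr=0.0000 cont=4.2539 V=4.2539[hold]; j=1 S=133.6572 intr=0.0000 cont=0.5936 V=0.5936[hold]  S*(1)=-
k=0: j=0 S=113.4900 intr=0.0000 cont=2.3586 V=2.3586[hold]  S*(0)=-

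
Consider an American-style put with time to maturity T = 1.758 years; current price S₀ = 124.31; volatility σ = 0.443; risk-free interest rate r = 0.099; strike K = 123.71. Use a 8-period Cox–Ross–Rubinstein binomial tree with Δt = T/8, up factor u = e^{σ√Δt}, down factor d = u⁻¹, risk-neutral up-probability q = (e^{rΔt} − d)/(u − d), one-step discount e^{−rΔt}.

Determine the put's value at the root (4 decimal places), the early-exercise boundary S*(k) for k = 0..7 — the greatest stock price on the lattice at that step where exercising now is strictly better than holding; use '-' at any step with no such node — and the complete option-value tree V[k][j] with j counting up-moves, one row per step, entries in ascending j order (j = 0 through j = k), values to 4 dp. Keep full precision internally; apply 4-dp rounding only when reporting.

price = 19.6676
boundary = - - 82.0594 66.6714 82.0594 66.6714 82.0594 100.9991
tree:
19.6676
29.0999 11.1307
41.6506 17.8694 4.9035
57.0386 27.8141 8.7429 1.2924
69.5410 41.6506 15.2457 2.6461 0.0000
79.6989 57.0386 25.7787 5.4177 0.0000 0.0000
87.9520 69.5410 41.6506 11.0923 0.0000 0.0000 0.0000
94.6574 79.6989 57.0386 22.7109 0.0000 0.0000 0.0000 0.0000
100.1054 87.9520 69.5410 41.6506 0.0000 0.0000 0.0000 0.0000 0.0000

params: Δt=0.21975 u=1.23080 d=0.81248 q=0.50084 e^(-rΔt)=0.97848
t_8 payoffs: 100.1054 87.9520 69.5410 41.6506 0.0000 0.0000 0.0000 0.0000 0.0000
t_7: node(7,0) S=29.0526 payoff=94.6574 vs cont=91.9951 → 94.6574 [stop]  node(7,1) S=44.0111 payoff=79.6989 vs cont=77.0366 → 79.6989 [stop]  node(7,2) S=66.6714 payoff=57.0386 vs cont=54.3763 → 57.0386 [stop]  node(7,3) S=100.9991 payoff=22.7109 vs cont=20.3427 → 22.7109 [stop]  node(7,4) S=153.0012 payoff=0.0000 vs cont=0.0000 → 0.0000 [wait]  node(7,5) S=231.7781 payoff=0.0000 vs cont=0.0000 → 0.0000 [wait]  node(7,6) S=351.1154 payoff=0.0000 vs cont=0.0000 → 0.0000 [wait]  node(7,7) S=531.8969 payoff=0.0000 vs cont=0.0000 → 0.0000 [wait]  ⇒ S*(7)=100.9991
t_6: node(6,0) S=35.7580 payoff=87.9520 vs cont=85.2897 → 87.9520 [stop]  node(6,1) S=54.1690 payoff=69.5410 vs cont=66.8787 → 69.5410 [stop]  node(6,2) S=82.0594 payoff=41.6506 vs cont=38.9883 → 41.6506 [stop]  node(6,3) S=124.3100 payoff=0.0000 vs cont=11.0923 → 11.0923 [wait]  node(6,4) S=188.3144 payoff=0.0000 vs cont=0.0000 → 0.0000 [wait]  node(6,5) S=285.2733 payoff=0.0000 vs cont=0.0000 → 0.0000 [wait]  node(6,6) S=432.1542 payoff=0.0000 vs cont=0.0000 → 0.0000 [wait]  ⇒ S*(6)=82.0594
t_5: node(5,0) S=44.0111 payoff=79.6989 vs cont=77.0366 → 79.6989 [stop]  node(5,1) S=66.6714 payoff=57.0386 vs cont=54.3763 → 57.0386 [stop]  node(5,2) S=100.9991 payoff=22.7109 vs cont=25.7787 → 25.7787 [wait]  node(5,3) S=153.0012 payoff=0.0000 vs cont=5.4177 → 5.4177 [wait]  node(5,4) S=231.7781 payoff=0.0000 vs cont=0.0000 → 0.0000 [wait]  node(5,5) S=351.1154 payoff=0.0000 vs cont=0.0000 → 0.0000 [wait]  ⇒ S*(5)=66.6714
t_4: node(4,0) S=54.1690 payoff=69.5410 vs cont=66.8787 → 69.5410 [stop]  node(4,1) S=82.0594 payoff=41.6506 vs cont=40.4917 → 41.6506 [stop]  node(4,2) S=124.3100 payoff=0.0000 vs cont=15.2457 → 15.2457 [wait]  node(4,3) S=188.3144 payoff=0.0000 vs cont=2.6461 → 2.6461 [wait]  node(4,4) S=285.2733 payoff=0.0000 vs cont=0.0000 → 0.0000 [wait]  ⇒ S*(4)=82.0594
t_3: node(3,0) S=66.6714 payoff=57.0386 vs cont=54.3763 → 57.0386 [stop]  node(3,1) S=100.9991 payoff=22.7109 vs cont=27.8141 → 27.8141 [wait]  node(3,2) S=153.0012 payoff=0.0000 vs cont=8.7429 → 8.7429 [wait]  node(3,3) S=231.7781 payoff=0.0000 vs cont=1.2924 → 1.2924 [wait]  ⇒ S*(3)=66.6714
t_2: node(2,0) S=82.0594 payoff=41.6506 vs cont=41.4892 → 41.6506 [stop]  node(2,1) S=124.3100 payoff=0.0000 vs cont=17.8694 → 17.8694 [wait]  node(2,2) S=188.3144 payoff=0.0000 vs cont=4.9035 → 4.9035 [wait]  ⇒ S*(2)=82.0594
t_1: node(1,0) S=100.9991 payoff=22.7109 vs cont=29.0999 → 29.0999 [wait]  node(1,1) S=153.0012 payoff=0.0000 vs cont=11.1307 → 11.1307 [wait]  ⇒ S*(1)=-
t_0: node(0,0) S=124.3100 payoff=0.0000 vs cont=19.6676 → 19.6676 [wait]  ⇒ S*(0)=-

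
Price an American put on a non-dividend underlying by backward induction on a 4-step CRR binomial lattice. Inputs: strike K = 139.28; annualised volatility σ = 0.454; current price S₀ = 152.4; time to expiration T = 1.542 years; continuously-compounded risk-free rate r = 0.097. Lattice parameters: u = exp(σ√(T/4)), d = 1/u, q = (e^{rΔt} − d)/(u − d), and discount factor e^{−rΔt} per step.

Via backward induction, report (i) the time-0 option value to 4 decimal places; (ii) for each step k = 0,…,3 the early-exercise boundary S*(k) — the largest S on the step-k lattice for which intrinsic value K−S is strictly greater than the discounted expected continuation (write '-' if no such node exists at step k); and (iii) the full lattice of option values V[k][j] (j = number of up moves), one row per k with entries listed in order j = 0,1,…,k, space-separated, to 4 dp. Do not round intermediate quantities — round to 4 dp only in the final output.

Δt=0.38550  u=1.32562  d=0.75436  q=0.49669  discount=0.96330
step 4 (expiry): payoffs max(K−S,0) = 89.9280 52.5549 0.0000 0.0000 0.0000
step 3: (k=3,j=0): S=65.4222, (K−S)⁺=73.8578, hold=68.7458 ⇒ V=73.8578 exercise | (k=3,j=1): S=114.9648, (K−S)⁺=24.3152, hold=25.4806 ⇒ V=25.4806 continue | (k=3,j=2): S=202.0249, (K−S)⁺=0.0000, hold=0.0000 ⇒ V=0.0000 continue | (k=3,j=3): S=355.0136, (K−S)⁺=0.0000, hold=0.0000 ⇒ V=0.0000 continue  boundary S*=65.4222
step 2: (k=2,j=0): S=86.7251, (K−S)⁺=52.5549, hold=48.0005 ⇒ V=52.5549 exercise | (k=2,j=1): S=152.4000, (K−S)⁺=0.0000, hold=12.3539 ⇒ V=12.3539 continue | (k=2,j=2): S=267.8089, (K−S)⁺=0.0000, hold=0.0000 ⇒ V=0.0000 continue  boundary S*=86.7251
step 1: (k=1,j=0): S=114.9648, (K−S)⁺=24.3152, hold=31.3914 ⇒ V=31.3914 continue | (k=1,j=1): S=202.0249, (K−S)⁺=0.0000, hold=5.9897 ⇒ V=5.9897 continue  boundary S*=-
step 0: (k=0,j=0): S=152.4000, (K−S)⁺=0.0000, hold=18.0856 ⇒ V=18.0856 continue  boundary S*=-

price = 18.0856
boundary = - - 86.7251 65.4222
tree:
18.0856
31.3914 5.9897
52.5549 12.3539 0.0000
73.8578 25.4806 0.0000 0.0000
89.9280 52.5549 0.0000 0.0000 0.0000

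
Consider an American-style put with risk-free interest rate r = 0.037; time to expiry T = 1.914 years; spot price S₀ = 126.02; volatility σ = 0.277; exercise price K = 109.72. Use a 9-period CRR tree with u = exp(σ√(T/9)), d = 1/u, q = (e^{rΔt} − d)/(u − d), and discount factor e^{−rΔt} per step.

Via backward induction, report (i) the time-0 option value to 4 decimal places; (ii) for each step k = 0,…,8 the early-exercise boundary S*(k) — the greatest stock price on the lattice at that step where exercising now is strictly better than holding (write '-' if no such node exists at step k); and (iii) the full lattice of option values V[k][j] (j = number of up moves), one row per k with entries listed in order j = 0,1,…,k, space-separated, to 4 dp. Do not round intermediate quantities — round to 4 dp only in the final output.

price = 8.1329
boundary = - - - - 75.6016 66.5356 75.6016 85.9030 97.6080
tree:
8.1329
12.1998 4.1777
17.7920 6.7771 1.6334
25.1095 10.7253 2.9195 0.3678
34.1184 16.4601 5.1360 0.7398 0.0000
43.1844 24.2980 8.8496 1.4881 0.0000 0.0000
51.1633 34.1184 14.8208 2.9933 0.0000 0.0000 0.0000
58.1853 43.1844 23.8170 6.0212 0.0000 0.0000 0.0000 0.0000
64.3653 51.1633 34.1184 12.1120 0.0000 0.0000 0.0000 0.0000 0.0000
69.8041 58.1853 43.1844 23.8170 0.0000 0.0000 0.0000 0.0000 0.0000 0.0000

params: Δt=0.21267 u=1.13626 d=0.88008 q=0.49895 e^(-rΔt)=0.99216
t_9 payoffs: 69.8041 58.1853 43.1844 23.8170 0.0000 0.0000 0.0000 0.0000 0.0000 0.0000
t_8: node(8,0) S=45.3547 payoff=64.3653 vs cont=63.5053 → 64.3653 [stop]  node(8,1) S=58.5567 payoff=51.1633 vs cont=50.3033 → 51.1633 [stop]  node(8,2) S=75.6016 payoff=34.1184 vs cont=33.2584 → 34.1184 [stop]  node(8,3) S=97.6080 payoff=12.1120 vs cont=11.8401 → 12.1120 [stop]  node(8,4) S=126.0200 payoff=0.0000 vs cont=0.0000 → 0.0000 [wait]  node(8,5) S=162.7023 payoff=0.0000 vs cont=0.0000 → 0.0000 [wait]  node(8,6) S=210.0622 payoff=0.0000 vs cont=0.0000 → 0.0000 [wait]  node(8,7) S=271.2078 payoff=0.0000 vs cont=0.0000 → 0.0000 [wait]  node(8,8) S=350.1518 payoff=0.0000 vs cont=0.0000 → 0.0000 [wait]  ⇒ S*(8)=97.6080
t_7: node(7,0) S=51.5347 payoff=58.1853 vs cont=57.3253 → 58.1853 [stop]  node(7,1) S=66.5356 payoff=43.1844 vs cont=42.3245 → 43.1844 [stop]  node(7,2) S=85.9030 payoff=23.8170 vs cont=22.9571 → 23.8170 [stop]  node(7,3) S=110.9079 payoff=0.0000 vs cont=6.0212 → 6.0212 [wait]  node(7,4) S=143.1913 payoff=0.0000 vs cont=0.0000 → 0.0000 [wait]  node(7,5) S=184.8719 payoff=0.0000 vs cont=0.0000 → 0.0000 [wait]  node(7,6) S=238.6849 payoff=0.0000 vs cont=0.0000 → 0.0000 [wait]  node(7,7) S=308.1621 payoff=0.0000 vs cont=0.0000 → 0.0000 [wait]  ⇒ S*(7)=85.9030
t_6: node(6,0) S=58.5567 payoff=51.1633 vs cont=50.3033 → 51.1633 [stop]  node(6,1) S=75.6016 payoff=34.1184 vs cont=33.2584 → 34.1184 [stop]  node(6,2) S=97.6080 payoff=12.1120 vs cont=14.8208 → 14.8208 [wait]  node(6,3) S=126.0200 payoff=0.0000 vs cont=2.9933 → 2.9933 [wait]  node(6,4) S=162.7023 payoff=0.0000 vs cont=0.0000 → 0.0000 [wait]  node(6,5) S=210.0622 payoff=0.0000 vs cont=0.0000 → 0.0000 [wait]  node(6,6) S=271.2078 payoff=0.0000 vs cont=0.0000 → 0.0000 [wait]  ⇒ S*(6)=75.6016
t_5: node(5,0) S=66.5356 payoff=43.1844 vs cont=42.3245 → 43.1844 [stop]  node(5,1) S=85.9030 payoff=23.8170 vs cont=24.2980 → 24.2980 [wait]  node(5,2) S=110.9079 payoff=0.0000 vs cont=8.8496 → 8.8496 [wait]  node(5,3) S=143.1913 payoff=0.0000 vs cont=1.4881 → 1.4881 [wait]  node(5,4) S=184.8719 payoff=0.0000 vs cont=0.0000 → 0.0000 [wait]  node(5,5) S=238.6849 payoff=0.0000 vs cont=0.0000 → 0.0000 [wait]  ⇒ S*(5)=66.5356
t_4: node(4,0) S=75.6016 payoff=34.1184 vs cont=33.4965 → 34.1184 [stop]  node(4,1) S=97.6080 payoff=12.1120 vs cont=16.4601 → 16.4601 [wait]  node(4,2) S=126.0200 payoff=0.0000 vs cont=5.1360 → 5.1360 [wait]  node(4,3) S=162.7023 payoff=0.0000 vs cont=0.7398 → 0.7398 [wait]  node(4,4) S=210.0622 payoff=0.0000 vs cont=0.0000 → 0.0000 [wait]  ⇒ S*(4)=75.6016
t_3: node(3,0) S=85.9030 payoff=23.8170 vs cont=25.1095 → 25.1095 [wait]  node(3,1) S=110.9079 payoff=0.0000 vs cont=10.7253 → 10.7253 [wait]  node(3,2) S=143.1913 payoff=0.0000 vs cont=2.9195 → 2.9195 [wait]  node(3,3) S=184.8719 payoff=0.0000 vs cont=0.3678 → 0.3678 [wait]  ⇒ S*(3)=-
t_2: node(2,0) S=97.6080 payoff=12.1120 vs cont=17.7920 → 17.7920 [wait]  node(2,1) S=126.0200 payoff=0.0000 vs cont=6.7771 → 6.7771 [wait]  node(2,2) S=162.7023 payoff=0.0000 vs cont=1.6334 → 1.6334 [wait]  ⇒ S*(2)=-
t_1: node(1,0) S=110.9079 payoff=0.0000 vs cont=12.1998 → 12.1998 [wait]  node(1,1) S=143.1913 payoff=0.0000 vs cont=4.1777 → 4.1777 [wait]  ⇒ S*(1)=-
t_0: node(0,0) S=126.0200 payoff=0.0000 vs cont=8.1329 → 8.1329 [wait]  ⇒ S*(0)=-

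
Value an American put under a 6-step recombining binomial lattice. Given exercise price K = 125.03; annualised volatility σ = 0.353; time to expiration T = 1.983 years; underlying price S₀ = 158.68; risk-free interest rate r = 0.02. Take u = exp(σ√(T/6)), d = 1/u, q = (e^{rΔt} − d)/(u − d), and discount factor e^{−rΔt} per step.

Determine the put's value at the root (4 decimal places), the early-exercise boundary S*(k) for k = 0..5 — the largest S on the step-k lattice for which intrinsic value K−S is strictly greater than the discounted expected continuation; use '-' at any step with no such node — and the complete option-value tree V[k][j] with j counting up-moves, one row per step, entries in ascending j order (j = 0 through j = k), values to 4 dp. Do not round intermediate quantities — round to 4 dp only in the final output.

price = 13.2947
boundary = - - - - 70.4669 86.3216
tree:
13.2947
19.8987 5.9063
28.9532 9.7925 1.5311
40.6586 15.9343 2.8845 0.0000
54.5631 25.2828 5.4342 0.0000 0.0000
67.5058 38.7084 10.2375 0.0000 0.0000 0.0000
78.0712 54.5631 19.2865 0.0000 0.0000 0.0000 0.0000

Δt=0.33050, u=1.22499, d=0.81633, q=0.46567, disc=e^(-rΔt)=0.99341
k=6 terminal: V=max(K-S,0) → 78.0712 54.5631 19.2865 0.0000 0.0000 0.0000 0.0000
k=5: j=0 S=57.5242 intr=67.5058 cont=66.6820 V=67.5058[EX]; j=1 S=86.3216 intr=38.7084 cont=37.8847 V=38.7084[EX]; j=2 S=129.5352 intr=0.0000 cont=10.2375 V=10.2375[hold]; j=3 S=194.3822 intr=0.0000 cont=0.0000 V=0.0000[hold]; j=4 S=291.6923 intr=0.0000 cont=0.0000 V=0.0000[hold]; j=5 S=437.7171 intr=0.0000 cont=0.0000 V=0.0000[hold]  S*(5)=86.3216
k=4: j=0 S=70.4669 intr=54.5631 cont=53.7394 V=54.5631[EX]; j=1 S=105.7435 intr=19.2865 cont=25.2828 V=25.2828[hold]; j=2 S=158.6800 intr=0.0000 cont=5.4342 V=5.4342[hold]; j=3 S=238.1172 intr=0.0000 cont=0.0000 V=0.0000[hold]; j=4 S=357.3216 intr=0.0000 cont=0.0000 V=0.0000[hold]  S*(4)=70.4669
k=3: j=0 S=86.3216 intr=38.7084 cont=40.6586 V=40.6586[hold]; j=1 S=129.5352 intr=0.0000 cont=15.9343 V=15.9343[hold]; j=2 S=194.3822 intr=0.0000 cont=2.8845 V=2.8845[hold]; j=3 S=291.6923 intr=0.0000 cont=0.0000 V=0.0000[hold]  S*(3)=-
k=2: j=0 S=105.7435 intr=19.2865 cont=28.9532 V=28.9532[hold]; j=1 S=158.6800 intr=0.0000 cont=9.7925 V=9.7925[hold]; j=2 S=238.1172 intr=0.0000 cont=1.5311 V=1.5311[hold]  S*(2)=-
k=1: j=0 S=129.5352 intr=0.0000 cont=19.8987 V=19.8987[hold]; j=1 S=194.3822 intr=0.0000 cont=5.9063 V=5.9063[hold]  S*(1)=-
k=0: j=0 S=158.6800 intr=0.0000 cont=13.2947 V=13.2947[hold]  S*(0)=-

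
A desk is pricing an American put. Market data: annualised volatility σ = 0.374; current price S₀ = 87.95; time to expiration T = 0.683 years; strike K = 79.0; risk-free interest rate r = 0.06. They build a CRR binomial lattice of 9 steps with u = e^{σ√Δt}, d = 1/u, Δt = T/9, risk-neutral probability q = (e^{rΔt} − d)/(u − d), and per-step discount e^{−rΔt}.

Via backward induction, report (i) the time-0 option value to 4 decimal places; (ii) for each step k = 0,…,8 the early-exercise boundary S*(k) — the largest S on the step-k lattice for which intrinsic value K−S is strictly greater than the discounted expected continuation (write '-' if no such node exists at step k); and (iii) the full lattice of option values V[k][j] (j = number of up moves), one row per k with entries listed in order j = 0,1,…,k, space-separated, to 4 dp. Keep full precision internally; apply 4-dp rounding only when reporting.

Δt=0.07589, u=1.10852, d=0.90210, q=0.49637, disc=e^(-rΔt)=0.99546
k=9 terminal: V=max(K-S,0) → 44.2039 36.2417 26.4575 14.4345 0.0000 0.0000 0.0000 0.0000 0.0000 0.0000
k=8: j=0 S=38.5723 intr=40.4277 cont=40.0688 V=40.4277[EX]; j=1 S=47.3986 intr=31.6014 cont=31.2425 V=31.6014[EX]; j=2 S=58.2446 intr=20.7554 cont=20.3965 V=20.7554[EX]; j=3 S=71.5724 intr=7.4276 cont=7.2366 V=7.4276[EX]; j=4 S=87.9500 intr=0.0000 cont=0.0000 V=0.0000[hold]; j=5 S=108.0752 intr=0.0000 cont=0.0000 V=0.0000[hold]; j=6 S=132.8055 intr=0.0000 cont=0.0000 V=0.0000[hold]; j=7 S=163.1947 intr=0.0000 cont=0.0000 V=0.0000[hold]; j=8 S=200.5378 intr=0.0000 cont=0.0000 V=0.0000[hold]  S*(8)=71.5724
k=7: j=0 S=42.7583 intr=36.2417 cont=35.8828 V=36.2417[EX]; j=1 S=52.5425 intr=26.4575 cont=26.0986 V=26.4575[EX]; j=2 S=64.5655 intr=14.4345 cont=14.0756 V=14.4345[EX]; j=3 S=79.3397 intr=0.0000 cont=3.7237 V=3.7237[hold]; j=4 S=97.4947 intr=0.0000 cont=0.0000 V=0.0000[hold]; j=5 S=119.8039 intr=0.0000 cont=0.0000 V=0.0000[hold]; j=6 S=147.2181 intr=0.0000 cont=0.0000 V=0.0000[hold]; j=7 S=180.9053 intr=0.0000 cont=0.0000 V=0.0000[hold]  S*(7)=64.5655
k=6: j=0 S=47.3986 intr=31.6014 cont=31.2425 V=31.6014[EX]; j=1 S=58.2446 intr=20.7554 cont=20.3965 V=20.7554[EX]; j=2 S=71.5724 intr=7.4276 cont=9.0765 V=9.0765[hold]; j=3 S=87.9500 intr=0.0000 cont=1.8668 V=1.8668[hold]; j=4 S=108.0752 intr=0.0000 cont=0.0000 V=0.0000[hold]; j=5 S=132.8055 intr=0.0000 cont=0.0000 V=0.0000[hold]; j=6 S=163.1947 intr=0.0000 cont=0.0000 V=0.0000[hold]  S*(6)=58.2446
k=5: j=0 S=52.5425 intr=26.4575 cont=26.0986 V=26.4575[EX]; j=1 S=64.5655 intr=14.4345 cont=14.8904 V=14.8904[hold]; j=2 S=79.3397 intr=0.0000 cont=5.4728 V=5.4728[hold]; j=3 S=97.4947 intr=0.0000 cont=0.9359 V=0.9359[hold]; j=4 S=119.8039 intr=0.0000 cont=0.0000 V=0.0000[hold]; j=5 S=147.2181 intr=0.0000 cont=0.0000 V=0.0000[hold]  S*(5)=52.5425
k=4: j=0 S=58.2446 intr=20.7554 cont=20.6218 V=20.7554[EX]; j=1 S=71.5724 intr=7.4276 cont=10.1693 V=10.1693[hold]; j=2 S=87.9500 intr=0.0000 cont=3.2062 V=3.2062[hold]; j=3 S=108.0752 intr=0.0000 cont=0.4692 V=0.4692[hold]; j=4 S=132.8055 intr=0.0000 cont=0.0000 V=0.0000[hold]  S*(4)=58.2446
k=3: j=0 S=64.5655 intr=14.4345 cont=15.4303 V=15.4303[hold]; j=1 S=79.3397 intr=0.0000 cont=6.6825 V=6.6825[hold]; j=2 S=97.4947 intr=0.0000 cont=1.8392 V=1.8392[hold]; j=3 S=119.8039 intr=0.0000 cont=0.2352 V=0.2352[hold]  S*(3)=-
k=2: j=0 S=71.5724 intr=7.4276 cont=11.0378 V=11.0378[hold]; j=1 S=87.9500 intr=0.0000 cont=4.2590 V=4.2590[hold]; j=2 S=108.0752 intr=0.0000 cont=1.0383 V=1.0383[hold]  S*(2)=-
k=1: j=0 S=79.3397 intr=0.0000 cont=7.6381 V=7.6381[hold]; j=1 S=97.4947 intr=0.0000 cont=2.6483 V=2.6483[hold]  S*(1)=-
k=0: j=0 S=87.9500 intr=0.0000 cont=5.1378 V=5.1378[hold]  S*(0)=-

price = 5.1378
boundary = - - - - 58.2446 52.5425 58.2446 64.5655 71.5724
tree:
5.1378
7.6381 2.6483
11.0378 4.2590 1.0383
15.4303 6.6825 1.8392 0.2352
20.7554 10.1693 3.2062 0.4692 0.0000
26.4575 14.8904 5.4728 0.9359 0.0000 0.0000
31.6014 20.7554 9.0765 1.8668 0.0000 0.0000 0.0000
36.2417 26.4575 14.4345 3.7237 0.0000 0.0000 0.0000 0.0000
40.4277 31.6014 20.7554 7.4276 0.0000 0.0000 0.0000 0.0000 0.0000
44.2039 36.2417 26.4575 14.4345 0.0000 0.0000 0.0000 0.0000 0.0000 0.0000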